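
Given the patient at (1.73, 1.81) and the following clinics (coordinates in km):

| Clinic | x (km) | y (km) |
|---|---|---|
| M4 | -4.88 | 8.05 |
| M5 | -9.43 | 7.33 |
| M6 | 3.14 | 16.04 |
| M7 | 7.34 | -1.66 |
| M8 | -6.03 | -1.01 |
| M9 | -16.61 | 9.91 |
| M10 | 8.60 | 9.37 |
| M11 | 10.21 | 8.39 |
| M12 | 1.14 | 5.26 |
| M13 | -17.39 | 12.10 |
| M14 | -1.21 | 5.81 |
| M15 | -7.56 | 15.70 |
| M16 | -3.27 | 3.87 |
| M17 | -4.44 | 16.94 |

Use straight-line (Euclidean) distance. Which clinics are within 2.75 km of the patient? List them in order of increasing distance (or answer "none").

none

Distances from (1.73, 1.81):
M4: √((-6.61)² + (6.24)²) = √(43.6921 + 38.9376) = 9.09 km
M5: √((-11.16)² + (5.52)²) = √(124.5456 + 30.4704) = 12.45 km
M6: √((1.41)² + (14.23)²) = √(1.9881 + 202.4929) = 14.30 km
M7: √((5.61)² + (-3.47)²) = √(31.4721 + 12.0409) = 6.60 km
M8: √((-7.76)² + (-2.82)²) = √(60.2176 + 7.9524) = 8.26 km
M9: √((-18.34)² + (8.10)²) = √(336.3556 + 65.6100) = 20.05 km
M10: √((6.87)² + (7.56)²) = √(47.1969 + 57.1536) = 10.22 km
M11: √((8.48)² + (6.58)²) = √(71.9104 + 43.2964) = 10.73 km
M12: √((-0.59)² + (3.45)²) = √(0.3481 + 11.9025) = 3.50 km
M13: √((-19.12)² + (10.29)²) = √(365.5744 + 105.8841) = 21.71 km
M14: √((-2.94)² + (4.00)²) = √(8.6436 + 16.0000) = 4.96 km
M15: √((-9.29)² + (13.89)²) = √(86.3041 + 192.9321) = 16.71 km
M16: √((-5.00)² + (2.06)²) = √(25.0000 + 4.2436) = 5.41 km
M17: √((-6.17)² + (15.13)²) = √(38.0689 + 228.9169) = 16.34 km
Threshold 2.75 km: none within range.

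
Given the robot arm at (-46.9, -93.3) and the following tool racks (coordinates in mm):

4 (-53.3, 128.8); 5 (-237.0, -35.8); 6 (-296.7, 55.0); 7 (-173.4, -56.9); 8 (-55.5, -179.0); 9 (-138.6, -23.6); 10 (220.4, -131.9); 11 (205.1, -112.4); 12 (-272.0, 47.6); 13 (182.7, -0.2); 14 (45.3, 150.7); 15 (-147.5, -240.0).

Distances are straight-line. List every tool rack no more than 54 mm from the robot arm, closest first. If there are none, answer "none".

none

Distances from (-46.9, -93.3):
4: √((-6.4)² + (222.1)²) = √(40.960 + 49328.410) = 222.2 mm
5: √((-190.1)² + (57.5)²) = √(36138.010 + 3306.250) = 198.6 mm
6: √((-249.8)² + (148.3)²) = √(62400.040 + 21992.890) = 290.5 mm
7: √((-126.5)² + (36.4)²) = √(16002.250 + 1324.960) = 131.6 mm
8: √((-8.6)² + (-85.7)²) = √(73.960 + 7344.490) = 86.1 mm
9: √((-91.7)² + (69.7)²) = √(8408.890 + 4858.090) = 115.2 mm
10: √((267.3)² + (-38.6)²) = √(71449.290 + 1489.960) = 270.1 mm
11: √((252.0)² + (-19.1)²) = √(63504.000 + 364.810) = 252.7 mm
12: √((-225.1)² + (140.9)²) = √(50670.010 + 19852.810) = 265.6 mm
13: √((229.6)² + (93.1)²) = √(52716.160 + 8667.610) = 247.8 mm
14: √((92.2)² + (244.0)²) = √(8500.840 + 59536.000) = 260.8 mm
15: √((-100.6)² + (-146.7)²) = √(10120.360 + 21520.890) = 177.9 mm
Threshold 54 mm: none within range.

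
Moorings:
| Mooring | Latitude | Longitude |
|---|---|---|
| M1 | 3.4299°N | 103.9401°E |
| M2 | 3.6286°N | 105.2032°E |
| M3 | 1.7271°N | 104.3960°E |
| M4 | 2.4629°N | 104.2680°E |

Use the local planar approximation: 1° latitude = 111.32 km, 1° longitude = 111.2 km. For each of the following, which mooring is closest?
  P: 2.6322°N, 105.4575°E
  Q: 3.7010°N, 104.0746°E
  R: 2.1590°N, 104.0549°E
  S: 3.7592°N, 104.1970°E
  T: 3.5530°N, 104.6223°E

P at 2.6322°N, 105.4575°E:
  M1: 190.6748 km
  M2: 114.4672 km
  M3: 155.1930 km
  M4: 133.6083 km
  → nearest: M2 (114.4672 km)
Q at 3.7010°N, 104.0746°E:
  M1: 33.6817 km
  M2: 125.7588 km
  M3: 222.6221 km
  M4: 139.4931 km
  → nearest: M1 (33.6817 km)
R at 2.1590°N, 104.0549°E:
  M1: 142.0514 km
  M2: 207.5297 km
  M3: 61.2398 km
  M4: 41.3039 km
  → nearest: M4 (41.3039 km)
S at 3.7592°N, 104.1970°E:
  M1: 46.4745 km
  M2: 112.8300 km
  M3: 227.2931 km
  M4: 144.5199 km
  → nearest: M1 (46.4745 km)
T at 3.5530°N, 104.6223°E:
  M1: 77.0884 km
  M2: 65.1420 km
  M3: 204.8110 km
  M4: 127.5853 km
  → nearest: M2 (65.1420 km)

P→M2; Q→M1; R→M4; S→M1; T→M2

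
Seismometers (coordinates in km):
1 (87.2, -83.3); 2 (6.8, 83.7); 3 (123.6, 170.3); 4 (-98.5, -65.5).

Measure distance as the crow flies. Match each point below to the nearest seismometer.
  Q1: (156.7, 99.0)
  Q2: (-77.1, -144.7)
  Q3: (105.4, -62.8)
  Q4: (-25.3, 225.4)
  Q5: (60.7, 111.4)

Q1→3; Q2→4; Q3→1; Q4→2; Q5→2

Q1 at (156.7, 99.0):
  1: √((-69.5)² + (-182.3)²) = √(4830.250 + 33233.290) = 195.1 km
  2: √((-149.9)² + (-15.3)²) = √(22470.010 + 234.090) = 150.7 km
  3: √((-33.1)² + (71.3)²) = √(1095.610 + 5083.690) = 78.6 km
  4: √((-255.2)² + (-164.5)²) = √(65127.040 + 27060.250) = 303.6 km
  → nearest: 3 (78.6 km)
Q2 at (-77.1, -144.7):
  1: √((164.3)² + (61.4)²) = √(26994.490 + 3769.960) = 175.4 km
  2: √((83.9)² + (228.4)²) = √(7039.210 + 52166.560) = 243.3 km
  3: √((200.7)² + (315.0)²) = √(40280.490 + 99225.000) = 373.5 km
  4: √((-21.4)² + (79.2)²) = √(457.960 + 6272.640) = 82.0 km
  → nearest: 4 (82.0 km)
Q3 at (105.4, -62.8):
  1: √((-18.2)² + (-20.5)²) = √(331.240 + 420.250) = 27.4 km
  2: √((-98.6)² + (146.5)²) = √(9721.960 + 21462.250) = 176.6 km
  3: √((18.2)² + (233.1)²) = √(331.240 + 54335.610) = 233.8 km
  4: √((-203.9)² + (-2.7)²) = √(41575.210 + 7.290) = 203.9 km
  → nearest: 1 (27.4 km)
Q4 at (-25.3, 225.4):
  1: √((112.5)² + (-308.7)²) = √(12656.250 + 95295.690) = 328.6 km
  2: √((32.1)² + (-141.7)²) = √(1030.410 + 20078.890) = 145.3 km
  3: √((148.9)² + (-55.1)²) = √(22171.210 + 3036.010) = 158.8 km
  4: √((-73.2)² + (-290.9)²) = √(5358.240 + 84622.810) = 300.0 km
  → nearest: 2 (145.3 km)
Q5 at (60.7, 111.4):
  1: √((26.5)² + (-194.7)²) = √(702.250 + 37908.090) = 196.5 km
  2: √((-53.9)² + (-27.7)²) = √(2905.210 + 767.290) = 60.6 km
  3: √((62.9)² + (58.9)²) = √(3956.410 + 3469.210) = 86.2 km
  4: √((-159.2)² + (-176.9)²) = √(25344.640 + 31293.610) = 238.0 km
  → nearest: 2 (60.6 km)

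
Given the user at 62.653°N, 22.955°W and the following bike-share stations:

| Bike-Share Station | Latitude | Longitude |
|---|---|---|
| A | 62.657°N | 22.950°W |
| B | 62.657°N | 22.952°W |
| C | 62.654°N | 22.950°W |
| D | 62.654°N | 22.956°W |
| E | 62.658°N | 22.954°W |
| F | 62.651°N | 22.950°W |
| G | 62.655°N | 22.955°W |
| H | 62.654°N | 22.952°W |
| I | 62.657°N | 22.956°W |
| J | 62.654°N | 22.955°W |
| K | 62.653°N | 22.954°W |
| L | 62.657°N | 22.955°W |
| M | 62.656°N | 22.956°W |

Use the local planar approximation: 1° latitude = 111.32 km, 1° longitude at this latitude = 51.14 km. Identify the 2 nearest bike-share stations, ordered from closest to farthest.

K, J

Distances from 62.653°N, 22.955°W:
A: 0.513 km
B: 0.471 km
C: 0.279 km
D: 0.123 km
E: 0.559 km
F: 0.339 km
G: 0.223 km
H: 0.190 km
I: 0.448 km
J: 0.111 km
K: 0.051 km
L: 0.445 km
M: 0.338 km
Sorted: K (0.051 km) < J (0.111 km) < D (0.123 km) < H (0.190 km) < …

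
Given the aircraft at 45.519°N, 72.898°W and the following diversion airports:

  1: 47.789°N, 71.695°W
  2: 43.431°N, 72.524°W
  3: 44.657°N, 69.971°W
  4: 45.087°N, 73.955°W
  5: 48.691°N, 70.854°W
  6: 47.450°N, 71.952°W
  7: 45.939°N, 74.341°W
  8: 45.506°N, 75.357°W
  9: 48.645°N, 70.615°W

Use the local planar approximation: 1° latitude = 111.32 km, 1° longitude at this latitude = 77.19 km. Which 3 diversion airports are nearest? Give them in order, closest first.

Distances from 45.519°N, 72.898°W:
1: 269.218 km
2: 234.222 km
3: 245.468 km
4: 94.708 km
5: 386.753 km
6: 227.023 km
7: 120.800 km
8: 189.816 km
9: 390.064 km
Sorted: 4 (94.708 km) < 7 (120.800 km) < 8 (189.816 km) < 6 (227.023 km) < 2 (234.222 km) < …

4, 7, 8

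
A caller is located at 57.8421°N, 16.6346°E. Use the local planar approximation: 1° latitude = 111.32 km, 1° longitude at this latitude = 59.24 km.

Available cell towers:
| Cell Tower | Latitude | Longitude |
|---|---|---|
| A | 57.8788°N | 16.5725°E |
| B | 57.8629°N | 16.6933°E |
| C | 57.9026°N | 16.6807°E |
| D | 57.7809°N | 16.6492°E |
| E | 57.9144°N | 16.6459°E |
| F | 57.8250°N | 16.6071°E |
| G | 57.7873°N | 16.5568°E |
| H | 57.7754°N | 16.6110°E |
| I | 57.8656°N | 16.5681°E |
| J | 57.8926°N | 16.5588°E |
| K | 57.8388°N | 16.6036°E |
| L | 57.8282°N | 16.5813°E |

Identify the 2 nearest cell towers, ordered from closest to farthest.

K, F

Distances from 57.8421°N, 16.6346°E:
A: 5.4977 km
B: 4.1777 km
C: 7.2675 km
D: 6.8675 km
E: 8.0762 km
F: 2.5055 km
G: 7.6456 km
H: 7.5555 km
I: 4.7289 km
J: 7.1949 km
K: 1.8728 km
L: 3.5163 km
Sorted: K (1.8728 km) < F (2.5055 km) < L (3.5163 km) < B (4.1777 km) < …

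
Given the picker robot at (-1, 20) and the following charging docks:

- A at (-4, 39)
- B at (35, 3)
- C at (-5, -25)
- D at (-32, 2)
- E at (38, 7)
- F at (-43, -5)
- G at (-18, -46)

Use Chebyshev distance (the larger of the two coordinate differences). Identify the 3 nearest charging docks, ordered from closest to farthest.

A, D, B

Distances from (-1, 20):
A: 19
B: 36
C: 45
D: 31
E: 39
F: 42
G: 66
Sorted: A (19) < D (31) < B (36) < E (39) < F (42) < …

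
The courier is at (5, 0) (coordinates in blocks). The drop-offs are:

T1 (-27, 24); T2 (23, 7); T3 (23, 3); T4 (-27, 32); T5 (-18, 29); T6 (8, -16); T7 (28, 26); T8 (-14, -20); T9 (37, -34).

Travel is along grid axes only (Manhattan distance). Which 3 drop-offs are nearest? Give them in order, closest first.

T6, T3, T2

Distances from (5, 0):
T1: |-32| + |24| = 32 + 24 = 56 blocks
T2: |18| + |7| = 18 + 7 = 25 blocks
T3: |18| + |3| = 18 + 3 = 21 blocks
T4: |-32| + |32| = 32 + 32 = 64 blocks
T5: |-23| + |29| = 23 + 29 = 52 blocks
T6: |3| + |-16| = 3 + 16 = 19 blocks
T7: |23| + |26| = 23 + 26 = 49 blocks
T8: |-19| + |-20| = 19 + 20 = 39 blocks
T9: |32| + |-34| = 32 + 34 = 66 blocks
Sorted: T6 (19 blocks) < T3 (21 blocks) < T2 (25 blocks) < T8 (39 blocks) < T7 (49 blocks) < …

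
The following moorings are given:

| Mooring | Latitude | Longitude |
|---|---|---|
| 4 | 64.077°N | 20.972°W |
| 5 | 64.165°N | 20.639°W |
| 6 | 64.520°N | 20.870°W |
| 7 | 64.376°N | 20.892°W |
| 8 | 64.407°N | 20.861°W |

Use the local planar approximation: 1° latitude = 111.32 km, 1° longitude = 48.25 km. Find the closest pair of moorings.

Pairwise distances:
4–5: √((0.088·111.32)² + (0.333·48.25)²) = √(95.96475 + 258.15652) = 18.818 km
4–6: √((0.443·111.32)² + (0.102·48.25)²) = √(2431.94555 + 24.22116) = 49.560 km
4–7: √((0.299·111.32)² + (0.080·48.25)²) = √(1107.86992 + 14.89960) = 33.508 km
4–8: √((0.330·111.32)² + (0.111·48.25)²) = √(1349.50431 + 28.68406) = 37.124 km
5–6: √((0.355·111.32)² + (-0.231·48.25)²) = √(1561.71975 + 124.22774) = 41.060 km
5–7: √((0.211·111.32)² + (-0.253·48.25)²) = √(551.71057 + 149.01695) = 26.471 km
5–8: √((0.242·111.32)² + (-0.222·48.25)²) = √(725.73343 + 114.73623) = 28.991 km
6–7: √((-0.144·111.32)² + (-0.022·48.25)²) = √(256.96346 + 1.12678) = 16.065 km
6–8: √((-0.113·111.32)² + (0.009·48.25)²) = √(158.23527 + 0.18857) = 12.587 km
7–8: √((0.031·111.32)² + (0.031·48.25)²) = √(11.90885 + 2.23727) = 3.761 km
Closest pair: 7–8 at 3.761 km.

7 and 8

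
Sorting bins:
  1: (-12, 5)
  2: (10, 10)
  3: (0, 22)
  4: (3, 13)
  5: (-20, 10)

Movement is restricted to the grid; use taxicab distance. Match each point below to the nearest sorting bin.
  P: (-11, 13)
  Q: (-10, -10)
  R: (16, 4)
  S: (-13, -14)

P at (-11, 13):
  1: |-1| + |-8| = 1 + 8 = 9
  2: |21| + |-3| = 21 + 3 = 24
  3: |11| + |9| = 11 + 9 = 20
  4: |14| + |0| = 14 + 0 = 14
  5: |-9| + |-3| = 9 + 3 = 12
  → nearest: 1 (9)
Q at (-10, -10):
  1: |-2| + |15| = 2 + 15 = 17
  2: |20| + |20| = 20 + 20 = 40
  3: |10| + |32| = 10 + 32 = 42
  4: |13| + |23| = 13 + 23 = 36
  5: |-10| + |20| = 10 + 20 = 30
  → nearest: 1 (17)
R at (16, 4):
  1: |-28| + |1| = 28 + 1 = 29
  2: |-6| + |6| = 6 + 6 = 12
  3: |-16| + |18| = 16 + 18 = 34
  4: |-13| + |9| = 13 + 9 = 22
  5: |-36| + |6| = 36 + 6 = 42
  → nearest: 2 (12)
S at (-13, -14):
  1: |1| + |19| = 1 + 19 = 20
  2: |23| + |24| = 23 + 24 = 47
  3: |13| + |36| = 13 + 36 = 49
  4: |16| + |27| = 16 + 27 = 43
  5: |-7| + |24| = 7 + 24 = 31
  → nearest: 1 (20)

P→1; Q→1; R→2; S→1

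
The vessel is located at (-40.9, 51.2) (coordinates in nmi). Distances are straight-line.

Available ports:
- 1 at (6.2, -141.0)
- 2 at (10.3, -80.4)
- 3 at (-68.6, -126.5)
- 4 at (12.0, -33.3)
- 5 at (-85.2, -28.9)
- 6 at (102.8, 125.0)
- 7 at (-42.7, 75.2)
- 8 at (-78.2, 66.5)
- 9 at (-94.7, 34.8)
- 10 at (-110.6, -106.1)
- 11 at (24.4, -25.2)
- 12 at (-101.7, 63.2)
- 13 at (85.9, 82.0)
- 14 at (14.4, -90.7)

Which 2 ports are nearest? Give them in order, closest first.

7, 8

Distances from (-40.9, 51.2):
1: 197.9 nmi
2: 141.2 nmi
3: 179.8 nmi
4: 99.7 nmi
5: 91.5 nmi
6: 161.5 nmi
7: 24.1 nmi
8: 40.3 nmi
9: 56.2 nmi
10: 172.1 nmi
11: 100.5 nmi
12: 62.0 nmi
13: 130.5 nmi
14: 152.3 nmi
Sorted: 7 (24.1 nmi) < 8 (40.3 nmi) < 9 (56.2 nmi) < 12 (62.0 nmi) < …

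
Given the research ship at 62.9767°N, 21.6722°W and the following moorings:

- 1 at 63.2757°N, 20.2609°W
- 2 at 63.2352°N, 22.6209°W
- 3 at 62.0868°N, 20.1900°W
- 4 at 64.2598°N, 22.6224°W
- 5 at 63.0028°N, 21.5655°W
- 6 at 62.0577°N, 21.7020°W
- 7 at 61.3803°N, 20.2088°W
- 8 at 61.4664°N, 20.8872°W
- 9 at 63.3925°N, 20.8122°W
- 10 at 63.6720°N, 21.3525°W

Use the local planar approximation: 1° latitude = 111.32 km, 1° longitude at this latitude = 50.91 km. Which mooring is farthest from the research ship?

7

Distances from 62.9767°N, 21.6722°W:
1: 79.1845 km
2: 56.2210 km
3: 124.5297 km
4: 150.8040 km
5: 6.1603 km
6: 102.3143 km
7: 192.6961 km
8: 172.8112 km
9: 63.7133 km
10: 79.0935 km
Maximum: 7 at 192.6961 km.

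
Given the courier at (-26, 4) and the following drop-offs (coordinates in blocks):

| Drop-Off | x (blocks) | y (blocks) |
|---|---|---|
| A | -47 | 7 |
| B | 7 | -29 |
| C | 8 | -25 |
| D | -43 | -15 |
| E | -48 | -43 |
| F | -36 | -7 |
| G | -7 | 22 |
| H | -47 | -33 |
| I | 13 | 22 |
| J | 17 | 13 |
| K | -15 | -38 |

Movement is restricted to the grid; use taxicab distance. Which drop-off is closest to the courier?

Distances from (-26, 4):
A: 24 blocks
B: 66 blocks
C: 63 blocks
D: 36 blocks
E: 69 blocks
F: 21 blocks
G: 37 blocks
H: 58 blocks
I: 57 blocks
J: 52 blocks
K: 53 blocks
Minimum: F at 21 blocks.

F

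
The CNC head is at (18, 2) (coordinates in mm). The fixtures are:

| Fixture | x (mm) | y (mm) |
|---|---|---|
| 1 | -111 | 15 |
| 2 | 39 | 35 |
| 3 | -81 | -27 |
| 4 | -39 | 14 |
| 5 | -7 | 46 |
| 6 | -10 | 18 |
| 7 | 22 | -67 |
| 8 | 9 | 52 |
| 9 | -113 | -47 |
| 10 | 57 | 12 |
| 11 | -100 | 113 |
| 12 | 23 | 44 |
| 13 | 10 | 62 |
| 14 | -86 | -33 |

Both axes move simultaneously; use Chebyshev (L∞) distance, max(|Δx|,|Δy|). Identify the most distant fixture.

9

Distances from (18, 2):
1: 129 mm
2: 33 mm
3: 99 mm
4: 57 mm
5: 44 mm
6: 28 mm
7: 69 mm
8: 50 mm
9: 131 mm
10: 39 mm
11: 118 mm
12: 42 mm
13: 60 mm
14: 104 mm
Maximum: 9 at 131 mm.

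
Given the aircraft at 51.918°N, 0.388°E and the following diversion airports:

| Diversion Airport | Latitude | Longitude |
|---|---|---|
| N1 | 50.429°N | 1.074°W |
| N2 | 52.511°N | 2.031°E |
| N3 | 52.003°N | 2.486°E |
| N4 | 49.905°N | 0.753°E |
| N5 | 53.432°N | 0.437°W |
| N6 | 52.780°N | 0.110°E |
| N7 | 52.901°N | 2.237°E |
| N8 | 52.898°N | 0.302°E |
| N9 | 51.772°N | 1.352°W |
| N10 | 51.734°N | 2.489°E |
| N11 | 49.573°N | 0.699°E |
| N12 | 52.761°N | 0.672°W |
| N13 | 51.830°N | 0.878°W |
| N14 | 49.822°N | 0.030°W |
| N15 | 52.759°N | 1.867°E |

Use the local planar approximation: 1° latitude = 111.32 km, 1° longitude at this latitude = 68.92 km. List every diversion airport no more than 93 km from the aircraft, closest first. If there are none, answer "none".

Distances from 51.918°N, 0.388°E:
N1: √((-1.489·111.32)² + (-1.462·68.92)²) = √(27474.87915 + 10152.78718) = 193.979 km
N2: √((0.593·111.32)² + (1.643·68.92)²) = √(4357.68448 + 12822.29205) = 131.072 km
N3: √((0.085·111.32)² + (2.098·68.92)²) = √(89.53323 + 20907.47111) = 144.903 km
N4: √((-2.013·111.32)² + (0.365·68.92)²) = √(50215.05528 + 632.81427) = 225.495 km
N5: √((1.514·111.32)² + (-0.825·68.92)²) = √(28405.21924 + 3232.94588) = 177.871 km
N6: √((0.862·111.32)² + (-0.278·68.92)²) = √(9207.90706 + 367.09640) = 97.852 km
N7: √((0.983·111.32)² + (1.849·68.92)²) = √(11974.39089 + 16239.18988) = 167.969 km
N8: √((0.980·111.32)² + (-0.086·68.92)²) = √(11901.41356 + 35.13075) = 109.254 km
N9: √((-0.146·111.32)² + (-1.740·68.92)²) = √(264.15091 + 14380.99827) = 121.017 km
N10: √((-0.184·111.32)² + (2.101·68.92)²) = √(419.54837 + 20967.30643) = 146.242 km
N11: √((-2.345·111.32)² + (0.311·68.92)²) = √(68144.70086 + 459.42150) = 261.924 km
N12: √((0.843·111.32)² + (-1.060·68.92)²) = √(8806.46360 + 5337.06225) = 118.927 km
N13: √((-0.088·111.32)² + (-1.266·68.92)²) = √(95.96475 + 7613.03715) = 87.801 km
N14: √((-2.096·111.32)² + (-0.418·68.92)²) = √(54441.35827 + 829.93313) = 235.098 km
N15: √((0.841·111.32)² + (1.479·68.92)²) = √(8764.72687 + 10390.27125) = 138.402 km
Threshold 93 km: N13 (87.801 km) is within range.

N13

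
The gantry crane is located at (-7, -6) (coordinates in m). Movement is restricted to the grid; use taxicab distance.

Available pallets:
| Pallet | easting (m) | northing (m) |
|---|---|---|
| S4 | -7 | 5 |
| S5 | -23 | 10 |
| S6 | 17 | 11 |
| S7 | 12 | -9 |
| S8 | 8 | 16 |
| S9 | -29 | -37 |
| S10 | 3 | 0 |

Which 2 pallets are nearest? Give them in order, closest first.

Distances from (-7, -6):
S4: |0| + |11| = 0 + 11 = 11 m
S5: |-16| + |16| = 16 + 16 = 32 m
S6: |24| + |17| = 24 + 17 = 41 m
S7: |19| + |-3| = 19 + 3 = 22 m
S8: |15| + |22| = 15 + 22 = 37 m
S9: |-22| + |-31| = 22 + 31 = 53 m
S10: |10| + |6| = 10 + 6 = 16 m
Sorted: S4 (11 m) < S10 (16 m) < S7 (22 m) < S5 (32 m) < …

S4, S10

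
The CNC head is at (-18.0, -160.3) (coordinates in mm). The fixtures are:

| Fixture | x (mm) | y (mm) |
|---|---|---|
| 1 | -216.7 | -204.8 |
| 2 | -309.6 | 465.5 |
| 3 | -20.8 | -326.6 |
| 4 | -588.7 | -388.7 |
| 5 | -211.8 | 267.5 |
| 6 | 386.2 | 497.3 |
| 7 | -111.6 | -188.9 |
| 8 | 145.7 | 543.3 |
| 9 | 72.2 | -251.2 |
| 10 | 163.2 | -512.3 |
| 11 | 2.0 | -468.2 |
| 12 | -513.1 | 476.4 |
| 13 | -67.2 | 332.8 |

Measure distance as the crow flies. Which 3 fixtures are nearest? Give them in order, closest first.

7, 9, 3

Distances from (-18.0, -160.3):
1: 203.6 mm
2: 690.4 mm
3: 166.3 mm
4: 614.7 mm
5: 469.7 mm
6: 771.9 mm
7: 97.9 mm
8: 722.4 mm
9: 128.1 mm
10: 395.9 mm
11: 308.5 mm
12: 806.5 mm
13: 495.5 mm
Sorted: 7 (97.9 mm) < 9 (128.1 mm) < 3 (166.3 mm) < 1 (203.6 mm) < 11 (308.5 mm) < …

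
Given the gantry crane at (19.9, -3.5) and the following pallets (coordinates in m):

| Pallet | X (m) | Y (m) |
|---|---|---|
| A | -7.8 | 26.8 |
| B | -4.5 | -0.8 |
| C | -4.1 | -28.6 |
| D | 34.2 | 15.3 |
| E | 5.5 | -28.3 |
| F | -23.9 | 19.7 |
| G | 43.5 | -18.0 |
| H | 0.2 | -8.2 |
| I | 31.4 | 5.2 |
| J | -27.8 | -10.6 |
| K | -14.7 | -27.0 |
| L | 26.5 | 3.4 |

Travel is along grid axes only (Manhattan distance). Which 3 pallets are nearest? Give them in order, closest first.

Distances from (19.9, -3.5):
A: |-27.7| + |30.3| = 27.7 + 30.3 = 58.0 m
B: |-24.4| + |2.7| = 24.4 + 2.7 = 27.1 m
C: |-24.0| + |-25.1| = 24.0 + 25.1 = 49.1 m
D: |14.3| + |18.8| = 14.3 + 18.8 = 33.1 m
E: |-14.4| + |-24.8| = 14.4 + 24.8 = 39.2 m
F: |-43.8| + |23.2| = 43.8 + 23.2 = 67.0 m
G: |23.6| + |-14.5| = 23.6 + 14.5 = 38.1 m
H: |-19.7| + |-4.7| = 19.7 + 4.7 = 24.4 m
I: |11.5| + |8.7| = 11.5 + 8.7 = 20.2 m
J: |-47.7| + |-7.1| = 47.7 + 7.1 = 54.8 m
K: |-34.6| + |-23.5| = 34.6 + 23.5 = 58.1 m
L: |6.6| + |6.9| = 6.6 + 6.9 = 13.5 m
Sorted: L (13.5 m) < I (20.2 m) < H (24.4 m) < B (27.1 m) < D (33.1 m) < …

L, I, H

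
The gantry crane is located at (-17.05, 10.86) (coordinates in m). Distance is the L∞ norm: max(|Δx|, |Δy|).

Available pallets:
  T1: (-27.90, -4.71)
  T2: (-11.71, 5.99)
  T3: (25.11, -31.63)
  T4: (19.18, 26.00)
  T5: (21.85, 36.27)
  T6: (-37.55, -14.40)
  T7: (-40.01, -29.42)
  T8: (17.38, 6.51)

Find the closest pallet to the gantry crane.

Distances from (-17.05, 10.86):
T1: max(|-10.85|, |-15.57|) = 15.57 m
T2: max(|5.34|, |-4.87|) = 5.34 m
T3: max(|42.16|, |-42.49|) = 42.49 m
T4: max(|36.23|, |15.14|) = 36.23 m
T5: max(|38.90|, |25.41|) = 38.90 m
T6: max(|-20.50|, |-25.26|) = 25.26 m
T7: max(|-22.96|, |-40.28|) = 40.28 m
T8: max(|34.43|, |-4.35|) = 34.43 m
Minimum: T2 at 5.34 m.

T2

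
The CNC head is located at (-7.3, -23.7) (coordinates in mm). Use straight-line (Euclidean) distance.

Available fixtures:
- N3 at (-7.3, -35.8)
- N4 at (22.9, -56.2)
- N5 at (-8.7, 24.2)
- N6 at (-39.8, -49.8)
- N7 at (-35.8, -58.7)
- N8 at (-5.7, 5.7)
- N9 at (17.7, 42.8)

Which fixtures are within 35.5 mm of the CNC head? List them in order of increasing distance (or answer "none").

N3, N8

Distances from (-7.3, -23.7):
N3: √((0.0)² + (-12.1)²) = √(0.000 + 146.410) = 12.1 mm
N4: √((30.2)² + (-32.5)²) = √(912.040 + 1056.250) = 44.4 mm
N5: √((-1.4)² + (47.9)²) = √(1.960 + 2294.410) = 47.9 mm
N6: √((-32.5)² + (-26.1)²) = √(1056.250 + 681.210) = 41.7 mm
N7: √((-28.5)² + (-35.0)²) = √(812.250 + 1225.000) = 45.1 mm
N8: √((1.6)² + (29.4)²) = √(2.560 + 864.360) = 29.4 mm
N9: √((25.0)² + (66.5)²) = √(625.000 + 4422.250) = 71.0 mm
Threshold 35.5 mm: N3 (12.1 mm), N8 (29.4 mm) are within range.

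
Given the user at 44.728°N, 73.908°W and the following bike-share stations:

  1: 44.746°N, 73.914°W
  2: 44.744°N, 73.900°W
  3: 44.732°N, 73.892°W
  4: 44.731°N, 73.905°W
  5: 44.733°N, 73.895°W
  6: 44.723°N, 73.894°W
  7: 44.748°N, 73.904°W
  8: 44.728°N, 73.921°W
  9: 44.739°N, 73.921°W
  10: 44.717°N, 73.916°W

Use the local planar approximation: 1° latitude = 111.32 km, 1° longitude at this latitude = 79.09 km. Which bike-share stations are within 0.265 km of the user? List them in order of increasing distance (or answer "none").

none

Distances from 44.728°N, 73.908°W:
1: √((0.018·111.32)² + (-0.006·79.09)²) = √(4.01505 + 0.22519) = 2.059 km
2: √((0.016·111.32)² + (0.008·79.09)²) = √(3.17239 + 0.40033) = 1.890 km
3: √((0.004·111.32)² + (0.016·79.09)²) = √(0.19827 + 1.60134) = 1.341 km
4: √((0.003·111.32)² + (0.003·79.09)²) = √(0.11153 + 0.05630) = 0.410 km
5: √((0.005·111.32)² + (0.013·79.09)²) = √(0.30980 + 1.05713) = 1.169 km
6: √((-0.005·111.32)² + (0.014·79.09)²) = √(0.30980 + 1.22602) = 1.239 km
7: √((0.020·111.32)² + (0.004·79.09)²) = √(4.95686 + 0.10008) = 2.249 km
8: √((0.000·111.32)² + (-0.013·79.09)²) = √(0.00000 + 1.05713) = 1.028 km
9: √((0.011·111.32)² + (-0.013·79.09)²) = √(1.49945 + 1.05713) = 1.599 km
10: √((-0.011·111.32)² + (-0.008·79.09)²) = √(1.49945 + 0.40033) = 1.378 km
Threshold 0.265 km: none within range.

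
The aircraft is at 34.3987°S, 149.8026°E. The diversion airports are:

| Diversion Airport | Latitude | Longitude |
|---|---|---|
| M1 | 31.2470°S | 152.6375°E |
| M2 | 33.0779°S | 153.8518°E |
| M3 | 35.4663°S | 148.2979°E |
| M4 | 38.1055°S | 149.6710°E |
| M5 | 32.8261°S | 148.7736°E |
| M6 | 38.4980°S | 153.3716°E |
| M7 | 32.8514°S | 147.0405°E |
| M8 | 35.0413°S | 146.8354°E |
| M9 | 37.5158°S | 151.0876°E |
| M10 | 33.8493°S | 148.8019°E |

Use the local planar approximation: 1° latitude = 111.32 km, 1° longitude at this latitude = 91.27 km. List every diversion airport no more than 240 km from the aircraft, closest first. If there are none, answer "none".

Distances from 34.3987°S, 149.8026°E:
M1: 435.9368 km
M2: 397.7444 km
M3: 181.6172 km
M4: 412.8157 km
M5: 198.6631 km
M6: 560.6684 km
M7: 305.3217 km
M8: 280.1047 km
M9: 366.2799 km
M10: 109.9196 km
Threshold 240 km: M10 (109.9196 km), M3 (181.6172 km), M5 (198.6631 km) are within range.

M10, M3, M5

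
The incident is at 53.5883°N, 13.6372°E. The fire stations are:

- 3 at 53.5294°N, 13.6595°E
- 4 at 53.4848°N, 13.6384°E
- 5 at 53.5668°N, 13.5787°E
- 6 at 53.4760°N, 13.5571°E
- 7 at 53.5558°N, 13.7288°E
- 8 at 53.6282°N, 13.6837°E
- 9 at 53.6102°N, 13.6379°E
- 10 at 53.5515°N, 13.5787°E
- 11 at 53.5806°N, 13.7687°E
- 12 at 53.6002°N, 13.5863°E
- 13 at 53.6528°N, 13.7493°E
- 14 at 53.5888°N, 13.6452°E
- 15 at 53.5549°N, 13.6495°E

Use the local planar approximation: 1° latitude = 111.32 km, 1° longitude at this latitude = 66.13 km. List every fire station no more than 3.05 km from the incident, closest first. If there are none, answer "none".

14, 9

Distances from 53.5883°N, 13.6372°E:
3: √((-0.0589·111.32)² + (0.0223·66.13)²) = √(42.990944 + 2.174737) = 6.7205 km
4: √((-0.1035·111.32)² + (0.0012·66.13)²) = √(132.747727 + 0.006297) = 11.5219 km
5: √((-0.0215·111.32)² + (-0.0585·66.13)²) = √(5.728268 + 14.966105) = 4.5491 km
6: √((-0.1123·111.32)² + (-0.0801·66.13)²) = √(156.280902 + 28.058347) = 13.5772 km
7: √((-0.0325·111.32)² + (0.0916·66.13)²) = √(13.089200 + 36.693403) = 7.0557 km
8: √((0.0399·111.32)² + (0.0465·66.13)²) = √(19.728415 + 9.455902) = 5.4023 km
9: √((0.0219·111.32)² + (0.0007·66.13)²) = √(5.943395 + 0.002143) = 2.4383 km
10: √((-0.0368·111.32)² + (-0.0585·66.13)²) = √(16.781935 + 14.966105) = 5.6345 km
11: √((-0.0077·111.32)² + (0.1315·66.13)²) = √(0.734730 + 75.622068) = 8.7382 km
12: √((0.0119·111.32)² + (-0.0509·66.13)²) = √(1.754851 + 11.330070) = 3.6173 km
13: √((0.0645·111.32)² + (0.1121·66.13)²) = √(51.554410 + 54.955134) = 10.3203 km
14: √((0.0005·111.32)² + (0.0080·66.13)²) = √(0.003098 + 0.279883) = 0.5320 km
15: √((-0.0334·111.32)² + (0.0123·66.13)²) = √(13.824178 + 0.661618) = 3.8060 km
Threshold 3.05 km: 14 (0.5320 km), 9 (2.4383 km) are within range.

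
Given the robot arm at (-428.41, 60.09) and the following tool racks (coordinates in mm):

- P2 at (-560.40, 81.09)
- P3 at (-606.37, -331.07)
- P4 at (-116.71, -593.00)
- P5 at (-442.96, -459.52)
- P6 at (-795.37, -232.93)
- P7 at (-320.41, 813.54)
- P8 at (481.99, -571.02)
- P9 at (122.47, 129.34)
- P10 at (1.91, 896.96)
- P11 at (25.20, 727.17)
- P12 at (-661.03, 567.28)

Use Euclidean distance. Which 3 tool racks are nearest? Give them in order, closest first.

Distances from (-428.41, 60.09):
P2: 133.65 mm
P3: 429.74 mm
P4: 723.66 mm
P5: 519.81 mm
P6: 469.60 mm
P7: 761.15 mm
P8: 1107.76 mm
P9: 555.22 mm
P10: 941.02 mm
P11: 806.70 mm
P12: 557.99 mm
Sorted: P2 (133.65 mm) < P3 (429.74 mm) < P6 (469.60 mm) < P5 (519.81 mm) < P9 (555.22 mm) < …

P2, P3, P6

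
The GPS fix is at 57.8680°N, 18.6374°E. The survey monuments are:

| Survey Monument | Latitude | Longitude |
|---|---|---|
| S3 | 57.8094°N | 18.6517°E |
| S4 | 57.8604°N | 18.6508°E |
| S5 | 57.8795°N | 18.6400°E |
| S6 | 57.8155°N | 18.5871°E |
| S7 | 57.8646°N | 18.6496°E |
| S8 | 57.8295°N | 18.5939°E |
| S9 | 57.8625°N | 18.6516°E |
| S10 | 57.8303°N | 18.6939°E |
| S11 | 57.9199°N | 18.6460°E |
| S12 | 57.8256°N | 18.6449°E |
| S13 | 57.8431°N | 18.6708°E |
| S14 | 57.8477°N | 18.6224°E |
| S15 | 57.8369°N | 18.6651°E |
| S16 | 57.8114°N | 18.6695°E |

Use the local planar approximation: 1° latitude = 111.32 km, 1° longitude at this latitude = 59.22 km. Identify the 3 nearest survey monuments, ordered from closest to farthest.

Distances from 57.8680°N, 18.6374°E:
S3: √((-0.0586·111.32)² + (0.0143·59.22)²) = √(42.554121 + 0.717148) = 6.5781 km
S4: √((-0.0076·111.32)² + (0.0134·59.22)²) = √(0.715770 + 0.629718) = 1.1600 km
S5: √((0.0115·111.32)² + (0.0026·59.22)²) = √(1.638861 + 0.023707) = 1.2894 km
S6: √((-0.0525·111.32)² + (-0.0503·59.22)²) = √(34.155842 + 8.873047) = 6.5596 km
S7: √((-0.0034·111.32)² + (0.0122·59.22)²) = √(0.143253 + 0.521983) = 0.8156 km
S8: √((-0.0385·111.32)² + (-0.0435·59.22)²) = √(18.368253 + 6.636137) = 5.0004 km
S9: √((-0.0055·111.32)² + (0.0142·59.22)²) = √(0.374862 + 0.707153) = 1.0402 km
S10: √((-0.0377·111.32)² + (0.0565·59.22)²) = √(17.612828 + 11.195248) = 5.3673 km
S11: √((0.0519·111.32)² + (0.0086·59.22)²) = √(33.379599 + 0.259378) = 5.7999 km
S12: √((-0.0424·111.32)² + (0.0075·59.22)²) = √(22.278098 + 0.197269) = 4.7408 km
S13: √((-0.0249·111.32)² + (0.0334·59.22)²) = √(7.683252 + 3.912278) = 3.4052 km
S14: √((-0.0203·111.32)² + (-0.0150·59.22)²) = √(5.106678 + 0.789077) = 2.4281 km
S15: √((-0.0311·111.32)² + (0.0277·59.22)²) = √(11.985804 + 2.690892) = 3.8310 km
S16: √((-0.0566·111.32)² + (0.0321·59.22)²) = √(39.698972 + 3.613657) = 6.5812 km
Sorted: S7 (0.8156 km) < S9 (1.0402 km) < S4 (1.1600 km) < S5 (1.2894 km) < S14 (2.4281 km) < …

S7, S9, S4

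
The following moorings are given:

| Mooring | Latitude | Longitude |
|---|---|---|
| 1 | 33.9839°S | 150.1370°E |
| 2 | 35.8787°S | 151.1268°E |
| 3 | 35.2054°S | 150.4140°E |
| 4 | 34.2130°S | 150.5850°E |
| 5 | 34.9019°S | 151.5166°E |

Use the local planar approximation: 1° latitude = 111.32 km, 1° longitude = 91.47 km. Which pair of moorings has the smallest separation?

1 and 4

Pairwise distances:
1–4: √((-0.2291·111.32)² + (0.4480·91.47)²) = √(650.424024 + 1679.242380) = 48.2666 km
2–3: √((0.6733·111.32)² + (-0.7128·91.47)²) = √(5617.765727 + 4251.016006) = 99.3417 km
3–5: √((0.3035·111.32)² + (1.1026·91.47)²) = √(1141.468119 + 10171.695121) = 106.3634 km
3–4: √((0.9924·111.32)² + (0.1710·91.47)²) = √(12204.497606 + 244.652455) = 111.5758 km
2–5: √((0.9768·111.32)² + (0.3898·91.47)²) = √(11823.816939 + 1271.279453) = 114.4338 km
4–5: √((-0.6889·111.32)² + (0.9316·91.47)²) = √(5881.102719 + 7261.332402) = 114.6405 km
1–3: √((-1.2215·111.32)² + (0.2770·91.47)²) = √(18489.847872 + 641.973197) = 138.3178 km
1–5: √((-0.9180·111.32)² + (1.3796·91.47)²) = √(10443.155812 + 15924.423893) = 162.3810 km
2–4: √((1.6657·111.32)² + (-0.5418·91.47)²) = √(34382.699121 + 2456.039570) = 191.9342 km
1–2: √((-1.8948·111.32)² + (0.9898·91.47)²) = √(44491.100414 + 8196.949455) = 229.5388 km
Closest pair: 1–4 at 48.2666 km.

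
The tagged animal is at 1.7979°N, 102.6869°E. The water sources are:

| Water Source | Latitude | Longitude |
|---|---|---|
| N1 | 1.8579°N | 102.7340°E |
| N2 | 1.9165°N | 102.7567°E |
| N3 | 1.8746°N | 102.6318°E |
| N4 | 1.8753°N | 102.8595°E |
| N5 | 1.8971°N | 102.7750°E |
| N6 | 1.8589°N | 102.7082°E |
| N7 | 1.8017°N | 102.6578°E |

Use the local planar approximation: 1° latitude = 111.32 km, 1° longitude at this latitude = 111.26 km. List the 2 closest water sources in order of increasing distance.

Distances from 1.7979°N, 102.6869°E:
N1: 8.4896 km
N2: 15.3172 km
N3: 10.5111 km
N4: 21.0478 km
N5: 14.7657 km
N6: 7.1922 km
N7: 3.2652 km
Sorted: N7 (3.2652 km) < N6 (7.1922 km) < N1 (8.4896 km) < N3 (10.5111 km) < …

N7, N6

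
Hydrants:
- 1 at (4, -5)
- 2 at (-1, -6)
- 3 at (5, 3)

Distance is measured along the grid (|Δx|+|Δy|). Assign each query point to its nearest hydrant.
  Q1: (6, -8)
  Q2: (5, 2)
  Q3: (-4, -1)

Q1 at (6, -8):
  1: 5
  2: 9
  3: 12
  → nearest: 1 (5)
Q2 at (5, 2):
  1: 8
  2: 14
  3: 1
  → nearest: 3 (1)
Q3 at (-4, -1):
  1: 12
  2: 8
  3: 13
  → nearest: 2 (8)

Q1→1; Q2→3; Q3→2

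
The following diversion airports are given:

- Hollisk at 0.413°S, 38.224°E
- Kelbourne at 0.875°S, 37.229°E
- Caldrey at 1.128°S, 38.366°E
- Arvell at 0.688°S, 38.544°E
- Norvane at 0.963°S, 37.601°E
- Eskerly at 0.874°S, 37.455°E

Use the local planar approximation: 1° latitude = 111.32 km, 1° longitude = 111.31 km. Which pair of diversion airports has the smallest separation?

Norvane and Eskerly

Pairwise distances:
Norvane–Eskerly: √((0.089·111.32)² + (-0.146·111.31)²) = √(98.15816 + 264.10345) = 19.033 km
Kelbourne–Eskerly: √((0.001·111.32)² + (0.226·111.31)²) = √(0.01239 + 632.82735) = 25.156 km
Kelbourne–Norvane: √((-0.088·111.32)² + (0.372·111.31)²) = √(95.96475 + 1714.56615) = 42.550 km
Hollisk–Arvell: √((-0.275·111.32)² + (0.320·111.31)²) = √(937.15577 + 1268.72741) = 46.967 km
Caldrey–Arvell: √((0.440·111.32)² + (0.178·111.31)²) = √(2399.11877 + 392.56210) = 52.836 km
Hollisk–Caldrey: √((-0.715·111.32)² + (0.142·111.31)²) = √(6335.17300 + 249.83027) = 81.148 km
Caldrey–Norvane: √((0.165·111.32)² + (-0.765·111.31)²) = √(337.37608 + 7250.88865) = 87.111 km
Hollisk–Norvane: √((-0.550·111.32)² + (-0.623·111.31)²) = √(3748.62308 + 4808.88575) = 92.507 km
Hollisk–Eskerly: √((-0.461·111.32)² + (-0.769·111.31)²) = √(2633.59049 + 7326.91317) = 99.802 km
Caldrey–Eskerly: √((0.254·111.32)² + (-0.911·111.31)²) = √(799.49146 + 10282.65156) = 105.272 km
Arvell–Norvane: √((-0.275·111.32)² + (-0.943·111.31)²) = √(937.15577 + 11017.72050) = 109.338 km
Hollisk–Kelbourne: √((-0.462·111.32)² + (-0.995·111.31)²) = √(2645.02844 + 12266.32669) = 122.112 km
Arvell–Eskerly: √((-0.186·111.32)² + (-1.089·111.31)²) = √(428.71856 + 14693.46169) = 122.972 km
Kelbourne–Caldrey: √((-0.253·111.32)² + (1.137·111.31)²) = √(793.20864 + 16017.29945) = 129.655 km
Kelbourne–Arvell: √((0.187·111.32)² + (1.315·111.31)²) = √(433.34083 + 21424.95267) = 147.846 km
Closest pair: Norvane–Eskerly at 19.033 km.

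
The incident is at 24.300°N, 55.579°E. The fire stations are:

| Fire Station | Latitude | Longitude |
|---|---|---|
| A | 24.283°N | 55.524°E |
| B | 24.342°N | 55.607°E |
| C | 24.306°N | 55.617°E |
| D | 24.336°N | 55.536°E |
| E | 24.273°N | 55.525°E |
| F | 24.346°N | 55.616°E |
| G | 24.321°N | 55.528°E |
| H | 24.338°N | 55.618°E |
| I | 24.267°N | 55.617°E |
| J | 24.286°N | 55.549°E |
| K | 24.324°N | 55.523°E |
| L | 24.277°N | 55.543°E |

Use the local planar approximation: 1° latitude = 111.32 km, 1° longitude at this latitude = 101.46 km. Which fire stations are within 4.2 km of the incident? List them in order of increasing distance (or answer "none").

Distances from 24.300°N, 55.579°E:
A: √((-0.017·111.32)² + (-0.055·101.46)²) = √(3.58133 + 31.13975) = 5.892 km
B: √((0.042·111.32)² + (0.028·101.46)²) = √(21.85974 + 8.07060) = 5.471 km
C: √((0.006·111.32)² + (0.038·101.46)²) = √(0.44612 + 14.86473) = 3.913 km
D: √((0.036·111.32)² + (-0.043·101.46)²) = √(16.06022 + 19.03385) = 5.924 km
E: √((-0.027·111.32)² + (-0.054·101.46)²) = √(9.03387 + 30.01769) = 6.249 km
F: √((0.046·111.32)² + (0.037·101.46)²) = √(26.22177 + 14.09267) = 6.349 km
G: √((0.021·111.32)² + (-0.051·101.46)²) = √(5.46493 + 26.77504) = 5.678 km
H: √((0.038·111.32)² + (0.039·101.46)²) = √(17.89425 + 15.65737) = 5.792 km
I: √((-0.033·111.32)² + (0.038·101.46)²) = √(13.49504 + 14.86473) = 5.325 km
J: √((-0.014·111.32)² + (-0.030·101.46)²) = √(2.42886 + 9.26472) = 3.420 km
K: √((0.024·111.32)² + (-0.056·101.46)²) = √(7.13787 + 32.28240) = 6.279 km
L: √((-0.023·111.32)² + (-0.036·101.46)²) = √(6.55544 + 13.34119) = 4.461 km
Threshold 4.2 km: J (3.420 km), C (3.913 km) are within range.

J, C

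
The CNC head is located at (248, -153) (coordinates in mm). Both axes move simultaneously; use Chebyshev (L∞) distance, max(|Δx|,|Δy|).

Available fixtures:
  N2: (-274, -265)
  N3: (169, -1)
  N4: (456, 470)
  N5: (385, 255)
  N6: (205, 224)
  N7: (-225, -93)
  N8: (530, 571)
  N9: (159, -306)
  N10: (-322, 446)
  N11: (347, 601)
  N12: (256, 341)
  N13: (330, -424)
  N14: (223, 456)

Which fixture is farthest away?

Distances from (248, -153):
N2: max(|-522|, |-112|) = 522 mm
N3: max(|-79|, |152|) = 152 mm
N4: max(|208|, |623|) = 623 mm
N5: max(|137|, |408|) = 408 mm
N6: max(|-43|, |377|) = 377 mm
N7: max(|-473|, |60|) = 473 mm
N8: max(|282|, |724|) = 724 mm
N9: max(|-89|, |-153|) = 153 mm
N10: max(|-570|, |599|) = 599 mm
N11: max(|99|, |754|) = 754 mm
N12: max(|8|, |494|) = 494 mm
N13: max(|82|, |-271|) = 271 mm
N14: max(|-25|, |609|) = 609 mm
Maximum: N11 at 754 mm.

N11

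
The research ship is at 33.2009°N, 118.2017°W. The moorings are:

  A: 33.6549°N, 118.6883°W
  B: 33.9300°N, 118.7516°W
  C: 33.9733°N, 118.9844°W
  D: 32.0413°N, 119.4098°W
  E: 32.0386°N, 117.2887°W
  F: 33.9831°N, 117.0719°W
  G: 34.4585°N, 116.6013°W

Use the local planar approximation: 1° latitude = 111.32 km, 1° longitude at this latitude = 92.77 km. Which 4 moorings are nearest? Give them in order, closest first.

A, B, C, F

Distances from 33.2009°N, 118.2017°W:
A: 67.7644 km
B: 95.8642 km
C: 112.5413 km
D: 170.9511 km
E: 154.6447 km
F: 136.2624 km
G: 204.0636 km
Sorted: A (67.7644 km) < B (95.8642 km) < C (112.5413 km) < F (136.2624 km) < E (154.6447 km) < D (170.9511 km) < …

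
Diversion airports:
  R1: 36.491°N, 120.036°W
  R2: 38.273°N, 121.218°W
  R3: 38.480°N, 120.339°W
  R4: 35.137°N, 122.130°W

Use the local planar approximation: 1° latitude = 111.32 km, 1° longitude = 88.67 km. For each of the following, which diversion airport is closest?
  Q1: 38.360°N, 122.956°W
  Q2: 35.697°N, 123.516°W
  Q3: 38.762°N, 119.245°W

Q1 at 38.360°N, 122.956°W:
  R1: 332.153 km
  R2: 154.412 km
  R3: 232.434 km
  R4: 366.184 km
  → nearest: R2 (154.412 km)
Q2 at 35.697°N, 123.516°W:
  R1: 320.981 km
  R2: 351.783 km
  R3: 418.731 km
  R4: 137.803 km
  → nearest: R4 (137.803 km)
Q3 at 38.762°N, 119.245°W:
  R1: 262.357 km
  R2: 183.219 km
  R3: 101.958 km
  R4: 477.787 km
  → nearest: R3 (101.958 km)

Q1→R2; Q2→R4; Q3→R3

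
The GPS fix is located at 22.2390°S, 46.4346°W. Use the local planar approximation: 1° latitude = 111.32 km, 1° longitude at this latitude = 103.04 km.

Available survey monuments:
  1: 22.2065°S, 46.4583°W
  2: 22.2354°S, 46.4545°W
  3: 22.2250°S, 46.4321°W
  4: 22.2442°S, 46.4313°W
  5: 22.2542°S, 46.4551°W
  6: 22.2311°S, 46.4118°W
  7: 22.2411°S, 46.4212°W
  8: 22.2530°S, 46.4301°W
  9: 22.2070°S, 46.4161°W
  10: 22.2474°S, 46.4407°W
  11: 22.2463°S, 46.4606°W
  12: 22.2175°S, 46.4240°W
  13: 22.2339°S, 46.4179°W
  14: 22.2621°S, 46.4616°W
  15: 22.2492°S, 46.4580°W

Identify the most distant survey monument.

Distances from 22.2390°S, 46.4346°W:
1: √((0.0325·111.32)² + (-0.0237·103.04)²) = √(13.089200 + 5.963598) = 4.3650 km
2: √((0.0036·111.32)² + (-0.0199·103.04)²) = √(0.160602 + 4.204534) = 2.0893 km
3: √((0.0140·111.32)² + (0.0025·103.04)²) = √(2.428860 + 0.066358) = 1.5796 km
4: √((-0.0052·111.32)² + (0.0033·103.04)²) = √(0.335084 + 0.115622) = 0.6713 km
5: √((-0.0152·111.32)² + (-0.0205·103.04)²) = √(2.863081 + 4.461896) = 2.7065 km
6: √((0.0079·111.32)² + (0.0228·103.04)²) = √(0.773394 + 5.519267) = 2.5085 km
7: √((-0.0021·111.32)² + (0.0134·103.04)²) = √(0.054649 + 1.906432) = 1.4004 km
8: √((-0.0140·111.32)² + (0.0045·103.04)²) = √(2.428860 + 0.214999) = 1.6260 km
9: √((0.0320·111.32)² + (0.0185·103.04)²) = √(12.689554 + 3.633751) = 4.0402 km
10: √((-0.0084·111.32)² + (-0.0061·103.04)²) = √(0.874390 + 0.395068) = 1.1267 km
11: √((-0.0073·111.32)² + (-0.0260·103.04)²) = √(0.660377 + 7.177255) = 2.7996 km
12: √((0.0215·111.32)² + (0.0106·103.04)²) = √(5.728268 + 1.192953) = 2.6308 km
13: √((0.0051·111.32)² + (0.0167·103.04)²) = √(0.322320 + 2.961043) = 1.8120 km
14: √((-0.0231·111.32)² + (-0.0270·103.04)²) = √(6.612571 + 7.739969) = 3.7885 km
15: √((-0.0102·111.32)² + (-0.0234·103.04)²) = √(1.289278 + 5.813577) = 2.6651 km
Maximum: 1 at 4.3650 km.

1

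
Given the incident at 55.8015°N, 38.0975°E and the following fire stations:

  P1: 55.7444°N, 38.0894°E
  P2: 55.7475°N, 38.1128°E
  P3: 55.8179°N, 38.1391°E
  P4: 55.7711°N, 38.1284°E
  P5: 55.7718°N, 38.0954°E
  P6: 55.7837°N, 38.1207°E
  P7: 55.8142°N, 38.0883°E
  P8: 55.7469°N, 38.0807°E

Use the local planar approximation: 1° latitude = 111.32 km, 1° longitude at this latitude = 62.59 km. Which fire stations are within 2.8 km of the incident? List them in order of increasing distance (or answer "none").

Distances from 55.8015°N, 38.0975°E:
P1: √((-0.0571·111.32)² + (-0.0081·62.59)²) = √(40.403465 + 0.257028) = 6.3766 km
P2: √((-0.0540·111.32)² + (0.0153·62.59)²) = √(36.135487 + 0.917049) = 6.0871 km
P3: √((0.0164·111.32)² + (0.0416·62.59)²) = √(3.332991 + 6.779483) = 3.1800 km
P4: √((-0.0304·111.32)² + (0.0309·62.59)²) = √(11.452322 + 3.740476) = 3.8978 km
P5: √((-0.0297·111.32)² + (-0.0021·62.59)²) = √(10.930985 + 0.017276) = 3.3088 km
P6: √((-0.0178·111.32)² + (0.0232·62.59)²) = √(3.926326 + 2.108560) = 2.4566 km
P7: √((0.0127·111.32)² + (-0.0092·62.59)²) = √(1.998729 + 0.331578) = 1.5265 km
P8: √((-0.0546·111.32)² + (-0.0168·62.59)²) = √(36.942959 + 1.105677) = 6.1684 km
Threshold 2.8 km: P7 (1.5265 km), P6 (2.4566 km) are within range.

P7, P6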